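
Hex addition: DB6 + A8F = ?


Align and add column by column (LSB to MSB, each column mod 16 with carry):
  0DB6
+ 0A8F
  ----
  col 0: 6(6) + F(15) + 0 (carry in) = 21 → 5(5), carry out 1
  col 1: B(11) + 8(8) + 1 (carry in) = 20 → 4(4), carry out 1
  col 2: D(13) + A(10) + 1 (carry in) = 24 → 8(8), carry out 1
  col 3: 0(0) + 0(0) + 1 (carry in) = 1 → 1(1), carry out 0
Reading digits MSB→LSB: 1845
Strip leading zeros: 1845
= 0x1845


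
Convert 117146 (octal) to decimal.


Positional values:
Position 0: 6 × 8^0 = 6
Position 1: 4 × 8^1 = 32
Position 2: 1 × 8^2 = 64
Position 3: 7 × 8^3 = 3584
Position 4: 1 × 8^4 = 4096
Position 5: 1 × 8^5 = 32768
Sum = 6 + 32 + 64 + 3584 + 4096 + 32768
= 40550


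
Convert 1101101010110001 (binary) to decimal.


Positional values:
Bit 0: 1 × 2^0 = 1
Bit 4: 1 × 2^4 = 16
Bit 5: 1 × 2^5 = 32
Bit 7: 1 × 2^7 = 128
Bit 9: 1 × 2^9 = 512
Bit 11: 1 × 2^11 = 2048
Bit 12: 1 × 2^12 = 4096
Bit 14: 1 × 2^14 = 16384
Bit 15: 1 × 2^15 = 32768
Sum = 1 + 16 + 32 + 128 + 512 + 2048 + 4096 + 16384 + 32768
= 55985


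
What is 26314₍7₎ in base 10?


Positional values (base 7):
  4 × 7^0 = 4 × 1 = 4
  1 × 7^1 = 1 × 7 = 7
  3 × 7^2 = 3 × 49 = 147
  6 × 7^3 = 6 × 343 = 2058
  2 × 7^4 = 2 × 2401 = 4802
Sum = 4 + 7 + 147 + 2058 + 4802
= 7018


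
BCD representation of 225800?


Each digit → 4-bit binary:
  2 → 0010
  2 → 0010
  5 → 0101
  8 → 1000
  0 → 0000
  0 → 0000
= 0010 0010 0101 1000 0000 0000


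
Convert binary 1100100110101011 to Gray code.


Binary: 1100100110101011
Gray code: G = B XOR (B >> 1)
B >> 1 = 0110010011010101
1100100110101011 XOR 0110010011010101:
  1 XOR 0 = 1
  1 XOR 1 = 0
  0 XOR 1 = 1
  0 XOR 0 = 0
  1 XOR 0 = 1
  0 XOR 1 = 1
  0 XOR 0 = 0
  1 XOR 0 = 1
  1 XOR 1 = 0
  0 XOR 1 = 1
  1 XOR 0 = 1
  0 XOR 1 = 1
  1 XOR 0 = 1
  0 XOR 1 = 1
  1 XOR 0 = 1
  1 XOR 1 = 0
= 1010110101111110


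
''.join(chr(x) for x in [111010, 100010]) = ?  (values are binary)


Codes (binary): 111010 100010
Per-code ASCII lookup:
  111010 = 58  (special character) → ':'
  100010 = 34  (special character) → '"'
= ':"'


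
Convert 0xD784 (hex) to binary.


Each hex digit → 4 binary bits:
  D = 1101
  7 = 0111
  8 = 1000
  4 = 0100
Concatenate: 1101 0111 1000 0100
= 1101011110000100


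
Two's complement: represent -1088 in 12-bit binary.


Original: 010001000000
Step 1 - Invert all bits: 101110111111
Step 2 - Add 1: 101110111111 + 1
= 101111000000 (represents -1088)


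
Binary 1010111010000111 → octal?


Group into 3-bit groups: 001010111010000111
  001 = 1
  010 = 2
  111 = 7
  010 = 2
  000 = 0
  111 = 7
= 0o127207


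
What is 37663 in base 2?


Divide by 2 repeatedly:
37663 ÷ 2 = 18831 remainder 1
18831 ÷ 2 = 9415 remainder 1
9415 ÷ 2 = 4707 remainder 1
4707 ÷ 2 = 2353 remainder 1
2353 ÷ 2 = 1176 remainder 1
1176 ÷ 2 = 588 remainder 0
588 ÷ 2 = 294 remainder 0
294 ÷ 2 = 147 remainder 0
147 ÷ 2 = 73 remainder 1
73 ÷ 2 = 36 remainder 1
36 ÷ 2 = 18 remainder 0
18 ÷ 2 = 9 remainder 0
9 ÷ 2 = 4 remainder 1
4 ÷ 2 = 2 remainder 0
2 ÷ 2 = 1 remainder 0
1 ÷ 2 = 0 remainder 1
Reading remainders bottom-up:
= 1001001100011111


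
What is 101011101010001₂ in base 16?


Group into 4-bit nibbles: 0101011101010001
  0101 = 5
  0111 = 7
  0101 = 5
  0001 = 1
= 0x5751


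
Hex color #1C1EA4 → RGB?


Hex: #1C1EA4
R = 1C₁₆ = 28
G = 1E₁₆ = 30
B = A4₁₆ = 164
= RGB(28, 30, 164)


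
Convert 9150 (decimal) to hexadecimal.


Divide by 16 repeatedly:
9150 ÷ 16 = 571 remainder 14 (E)
571 ÷ 16 = 35 remainder 11 (B)
35 ÷ 16 = 2 remainder 3 (3)
2 ÷ 16 = 0 remainder 2 (2)
Reading remainders bottom-up:
= 0x23BE


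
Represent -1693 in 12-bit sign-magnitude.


Sign bit: 1 (negative)
Magnitude: 1693 = 11010011101
= 111010011101


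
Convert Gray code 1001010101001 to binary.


Gray code: 1001010101001
MSB stays the same: 1
Each subsequent bit = prev_binary XOR current_gray:
  B[1] = 1 XOR 0 = 1
  B[2] = 1 XOR 0 = 1
  B[3] = 1 XOR 1 = 0
  B[4] = 0 XOR 0 = 0
  B[5] = 0 XOR 1 = 1
  B[6] = 1 XOR 0 = 1
  B[7] = 1 XOR 1 = 0
  B[8] = 0 XOR 0 = 0
  B[9] = 0 XOR 1 = 1
  B[10] = 1 XOR 0 = 1
  B[11] = 1 XOR 0 = 1
  B[12] = 1 XOR 1 = 0
= 1110011001110 (7374 decimal)


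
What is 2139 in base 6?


Divide by 6 repeatedly:
2139 ÷ 6 = 356 remainder 3
356 ÷ 6 = 59 remainder 2
59 ÷ 6 = 9 remainder 5
9 ÷ 6 = 1 remainder 3
1 ÷ 6 = 0 remainder 1
Reading remainders bottom-up:
= 13523


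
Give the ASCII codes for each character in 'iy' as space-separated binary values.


String: 'iy'  (2 characters)
Per-character ASCII lookup:
  'i': lowercase starts at 97: 'i' = 97 + 8 = 105 → 1101001
  'y': lowercase starts at 97: 'y' = 97 + 24 = 121 → 1111001
= 1101001 1111001


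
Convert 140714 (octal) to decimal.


Positional values:
Position 0: 4 × 8^0 = 4
Position 1: 1 × 8^1 = 8
Position 2: 7 × 8^2 = 448
Position 3: 0 × 8^3 = 0
Position 4: 4 × 8^4 = 16384
Position 5: 1 × 8^5 = 32768
Sum = 4 + 8 + 448 + 0 + 16384 + 32768
= 49612


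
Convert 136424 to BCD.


Each digit → 4-bit binary:
  1 → 0001
  3 → 0011
  6 → 0110
  4 → 0100
  2 → 0010
  4 → 0100
= 0001 0011 0110 0100 0010 0100


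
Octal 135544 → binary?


Each octal digit → 3 binary bits:
  1 = 001
  3 = 011
  5 = 101
  5 = 101
  4 = 100
  4 = 100
Concatenate: 001 011 101 101 100 100
= 001011101101100100


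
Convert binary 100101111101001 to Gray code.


Binary: 100101111101001
Gray code: G = B XOR (B >> 1)
B >> 1 = 010010111110100
100101111101001 XOR 010010111110100:
  1 XOR 0 = 1
  0 XOR 1 = 1
  0 XOR 0 = 0
  1 XOR 0 = 1
  0 XOR 1 = 1
  1 XOR 0 = 1
  1 XOR 1 = 0
  1 XOR 1 = 0
  1 XOR 1 = 0
  1 XOR 1 = 0
  0 XOR 1 = 1
  1 XOR 0 = 1
  0 XOR 1 = 1
  0 XOR 0 = 0
  1 XOR 0 = 1
= 110111000011101


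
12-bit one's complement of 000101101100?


Original: 000101101100
Invert all bits:
  bit 0: 0 → 1
  bit 1: 0 → 1
  bit 2: 0 → 1
  bit 3: 1 → 0
  bit 4: 0 → 1
  bit 5: 1 → 0
  bit 6: 1 → 0
  bit 7: 0 → 1
  bit 8: 1 → 0
  bit 9: 1 → 0
  bit 10: 0 → 1
  bit 11: 0 → 1
= 111010010011


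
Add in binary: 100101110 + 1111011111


Align and add column by column (LSB to MSB, carry propagating):
  00100101110
+ 01111011111
  -----------
  col 0: 0 + 1 + 0 (carry in) = 1 → bit 1, carry out 0
  col 1: 1 + 1 + 0 (carry in) = 2 → bit 0, carry out 1
  col 2: 1 + 1 + 1 (carry in) = 3 → bit 1, carry out 1
  col 3: 1 + 1 + 1 (carry in) = 3 → bit 1, carry out 1
  col 4: 0 + 1 + 1 (carry in) = 2 → bit 0, carry out 1
  col 5: 1 + 0 + 1 (carry in) = 2 → bit 0, carry out 1
  col 6: 0 + 1 + 1 (carry in) = 2 → bit 0, carry out 1
  col 7: 0 + 1 + 1 (carry in) = 2 → bit 0, carry out 1
  col 8: 1 + 1 + 1 (carry in) = 3 → bit 1, carry out 1
  col 9: 0 + 1 + 1 (carry in) = 2 → bit 0, carry out 1
  col 10: 0 + 0 + 1 (carry in) = 1 → bit 1, carry out 0
Reading bits MSB→LSB: 10100001101
Strip leading zeros: 10100001101
= 10100001101


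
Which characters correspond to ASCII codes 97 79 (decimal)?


Codes (decimal): 97 79
Per-code ASCII lookup:
  97  (range 97-122: lowercase, 97 - 97 = 0) → 'a'
  79  (range 65-90: uppercase, 79 - 65 = 14) → 'O'
= 'aO'


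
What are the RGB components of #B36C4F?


Hex: #B36C4F
R = B3₁₆ = 179
G = 6C₁₆ = 108
B = 4F₁₆ = 79
= RGB(179, 108, 79)


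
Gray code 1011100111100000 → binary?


Gray code: 1011100111100000
MSB stays the same: 1
Each subsequent bit = prev_binary XOR current_gray:
  B[1] = 1 XOR 0 = 1
  B[2] = 1 XOR 1 = 0
  B[3] = 0 XOR 1 = 1
  B[4] = 1 XOR 1 = 0
  B[5] = 0 XOR 0 = 0
  B[6] = 0 XOR 0 = 0
  B[7] = 0 XOR 1 = 1
  B[8] = 1 XOR 1 = 0
  B[9] = 0 XOR 1 = 1
  B[10] = 1 XOR 1 = 0
  B[11] = 0 XOR 0 = 0
  B[12] = 0 XOR 0 = 0
  B[13] = 0 XOR 0 = 0
  B[14] = 0 XOR 0 = 0
  B[15] = 0 XOR 0 = 0
= 1101000101000000 (53568 decimal)


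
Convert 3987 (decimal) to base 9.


Divide by 9 repeatedly:
3987 ÷ 9 = 443 remainder 0
443 ÷ 9 = 49 remainder 2
49 ÷ 9 = 5 remainder 4
5 ÷ 9 = 0 remainder 5
Reading remainders bottom-up:
= 5420


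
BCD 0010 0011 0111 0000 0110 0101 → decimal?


Each 4-bit group → digit:
  0010 → 2
  0011 → 3
  0111 → 7
  0000 → 0
  0110 → 6
  0101 → 5
= 237065


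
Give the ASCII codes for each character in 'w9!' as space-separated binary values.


String: 'w9!'  (3 characters)
Per-character ASCII lookup:
  'w': lowercase starts at 97: 'w' = 97 + 22 = 119 → 1110111
  '9': digits start at 48: '9' = 48 + 9 = 57 → 111001
  '!': special character: '!' = 33 → 100001
= 1110111 111001 100001


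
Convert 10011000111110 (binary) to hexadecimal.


Group into 4-bit nibbles: 0010011000111110
  0010 = 2
  0110 = 6
  0011 = 3
  1110 = E
= 0x263E


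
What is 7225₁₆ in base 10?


Positional values:
Position 0: 5 × 16^0 = 5 × 1 = 5
Position 1: 2 × 16^1 = 2 × 16 = 32
Position 2: 2 × 16^2 = 2 × 256 = 512
Position 3: 7 × 16^3 = 7 × 4096 = 28672
Sum = 5 + 32 + 512 + 28672
= 29221


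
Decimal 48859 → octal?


Divide by 8 repeatedly:
48859 ÷ 8 = 6107 remainder 3
6107 ÷ 8 = 763 remainder 3
763 ÷ 8 = 95 remainder 3
95 ÷ 8 = 11 remainder 7
11 ÷ 8 = 1 remainder 3
1 ÷ 8 = 0 remainder 1
Reading remainders bottom-up:
= 0o137333


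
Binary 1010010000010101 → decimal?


Positional values:
Bit 0: 1 × 2^0 = 1
Bit 2: 1 × 2^2 = 4
Bit 4: 1 × 2^4 = 16
Bit 10: 1 × 2^10 = 1024
Bit 13: 1 × 2^13 = 8192
Bit 15: 1 × 2^15 = 32768
Sum = 1 + 4 + 16 + 1024 + 8192 + 32768
= 42005


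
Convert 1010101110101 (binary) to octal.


Group into 3-bit groups: 001010101110101
  001 = 1
  010 = 2
  101 = 5
  110 = 6
  101 = 5
= 0o12565


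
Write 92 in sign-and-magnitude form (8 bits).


Sign bit: 0 (positive)
Magnitude: 92 = 1011100
= 01011100


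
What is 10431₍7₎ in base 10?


Positional values (base 7):
  1 × 7^0 = 1 × 1 = 1
  3 × 7^1 = 3 × 7 = 21
  4 × 7^2 = 4 × 49 = 196
  0 × 7^3 = 0 × 343 = 0
  1 × 7^4 = 1 × 2401 = 2401
Sum = 1 + 21 + 196 + 0 + 2401
= 2619


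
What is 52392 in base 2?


Divide by 2 repeatedly:
52392 ÷ 2 = 26196 remainder 0
26196 ÷ 2 = 13098 remainder 0
13098 ÷ 2 = 6549 remainder 0
6549 ÷ 2 = 3274 remainder 1
3274 ÷ 2 = 1637 remainder 0
1637 ÷ 2 = 818 remainder 1
818 ÷ 2 = 409 remainder 0
409 ÷ 2 = 204 remainder 1
204 ÷ 2 = 102 remainder 0
102 ÷ 2 = 51 remainder 0
51 ÷ 2 = 25 remainder 1
25 ÷ 2 = 12 remainder 1
12 ÷ 2 = 6 remainder 0
6 ÷ 2 = 3 remainder 0
3 ÷ 2 = 1 remainder 1
1 ÷ 2 = 0 remainder 1
Reading remainders bottom-up:
= 1100110010101000


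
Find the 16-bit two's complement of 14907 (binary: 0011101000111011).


Original: 0011101000111011
Step 1 - Invert all bits: 1100010111000100
Step 2 - Add 1: 1100010111000100 + 1
= 1100010111000101 (represents -14907)


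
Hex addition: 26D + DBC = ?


Align and add column by column (LSB to MSB, each column mod 16 with carry):
  026D
+ 0DBC
  ----
  col 0: D(13) + C(12) + 0 (carry in) = 25 → 9(9), carry out 1
  col 1: 6(6) + B(11) + 1 (carry in) = 18 → 2(2), carry out 1
  col 2: 2(2) + D(13) + 1 (carry in) = 16 → 0(0), carry out 1
  col 3: 0(0) + 0(0) + 1 (carry in) = 1 → 1(1), carry out 0
Reading digits MSB→LSB: 1029
Strip leading zeros: 1029
= 0x1029


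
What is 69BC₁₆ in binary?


Each hex digit → 4 binary bits:
  6 = 0110
  9 = 1001
  B = 1011
  C = 1100
Concatenate: 0110 1001 1011 1100
= 0110100110111100


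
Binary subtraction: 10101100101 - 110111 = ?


Align and subtract column by column (LSB to MSB, borrowing when needed):
  10101100101
- 00000110111
  -----------
  col 0: (1 - 0 borrow-in) - 1 → 1 - 1 = 0, borrow out 0
  col 1: (0 - 0 borrow-in) - 1 → borrow from next column: (0+2) - 1 = 1, borrow out 1
  col 2: (1 - 1 borrow-in) - 1 → borrow from next column: (0+2) - 1 = 1, borrow out 1
  col 3: (0 - 1 borrow-in) - 0 → borrow from next column: (-1+2) - 0 = 1, borrow out 1
  col 4: (0 - 1 borrow-in) - 1 → borrow from next column: (-1+2) - 1 = 0, borrow out 1
  col 5: (1 - 1 borrow-in) - 1 → borrow from next column: (0+2) - 1 = 1, borrow out 1
  col 6: (1 - 1 borrow-in) - 0 → 0 - 0 = 0, borrow out 0
  col 7: (0 - 0 borrow-in) - 0 → 0 - 0 = 0, borrow out 0
  col 8: (1 - 0 borrow-in) - 0 → 1 - 0 = 1, borrow out 0
  col 9: (0 - 0 borrow-in) - 0 → 0 - 0 = 0, borrow out 0
  col 10: (1 - 0 borrow-in) - 0 → 1 - 0 = 1, borrow out 0
Reading bits MSB→LSB: 10100101110
Strip leading zeros: 10100101110
= 10100101110


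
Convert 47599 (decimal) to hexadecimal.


Divide by 16 repeatedly:
47599 ÷ 16 = 2974 remainder 15 (F)
2974 ÷ 16 = 185 remainder 14 (E)
185 ÷ 16 = 11 remainder 9 (9)
11 ÷ 16 = 0 remainder 11 (B)
Reading remainders bottom-up:
= 0xB9EF


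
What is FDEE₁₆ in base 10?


Positional values:
Position 0: E × 16^0 = 14 × 1 = 14
Position 1: E × 16^1 = 14 × 16 = 224
Position 2: D × 16^2 = 13 × 256 = 3328
Position 3: F × 16^3 = 15 × 4096 = 61440
Sum = 14 + 224 + 3328 + 61440
= 65006


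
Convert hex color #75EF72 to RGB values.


Hex: #75EF72
R = 75₁₆ = 117
G = EF₁₆ = 239
B = 72₁₆ = 114
= RGB(117, 239, 114)


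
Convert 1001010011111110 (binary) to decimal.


Positional values:
Bit 1: 1 × 2^1 = 2
Bit 2: 1 × 2^2 = 4
Bit 3: 1 × 2^3 = 8
Bit 4: 1 × 2^4 = 16
Bit 5: 1 × 2^5 = 32
Bit 6: 1 × 2^6 = 64
Bit 7: 1 × 2^7 = 128
Bit 10: 1 × 2^10 = 1024
Bit 12: 1 × 2^12 = 4096
Bit 15: 1 × 2^15 = 32768
Sum = 2 + 4 + 8 + 16 + 32 + 64 + 128 + 1024 + 4096 + 32768
= 38142


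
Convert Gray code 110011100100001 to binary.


Gray code: 110011100100001
MSB stays the same: 1
Each subsequent bit = prev_binary XOR current_gray:
  B[1] = 1 XOR 1 = 0
  B[2] = 0 XOR 0 = 0
  B[3] = 0 XOR 0 = 0
  B[4] = 0 XOR 1 = 1
  B[5] = 1 XOR 1 = 0
  B[6] = 0 XOR 1 = 1
  B[7] = 1 XOR 0 = 1
  B[8] = 1 XOR 0 = 1
  B[9] = 1 XOR 1 = 0
  B[10] = 0 XOR 0 = 0
  B[11] = 0 XOR 0 = 0
  B[12] = 0 XOR 0 = 0
  B[13] = 0 XOR 0 = 0
  B[14] = 0 XOR 1 = 1
= 100010111000001 (17857 decimal)


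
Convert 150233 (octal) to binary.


Each octal digit → 3 binary bits:
  1 = 001
  5 = 101
  0 = 000
  2 = 010
  3 = 011
  3 = 011
Concatenate: 001 101 000 010 011 011
= 001101000010011011


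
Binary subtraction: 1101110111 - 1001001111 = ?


Align and subtract column by column (LSB to MSB, borrowing when needed):
  1101110111
- 1001001111
  ----------
  col 0: (1 - 0 borrow-in) - 1 → 1 - 1 = 0, borrow out 0
  col 1: (1 - 0 borrow-in) - 1 → 1 - 1 = 0, borrow out 0
  col 2: (1 - 0 borrow-in) - 1 → 1 - 1 = 0, borrow out 0
  col 3: (0 - 0 borrow-in) - 1 → borrow from next column: (0+2) - 1 = 1, borrow out 1
  col 4: (1 - 1 borrow-in) - 0 → 0 - 0 = 0, borrow out 0
  col 5: (1 - 0 borrow-in) - 0 → 1 - 0 = 1, borrow out 0
  col 6: (1 - 0 borrow-in) - 1 → 1 - 1 = 0, borrow out 0
  col 7: (0 - 0 borrow-in) - 0 → 0 - 0 = 0, borrow out 0
  col 8: (1 - 0 borrow-in) - 0 → 1 - 0 = 1, borrow out 0
  col 9: (1 - 0 borrow-in) - 1 → 1 - 1 = 0, borrow out 0
Reading bits MSB→LSB: 0100101000
Strip leading zeros: 100101000
= 100101000


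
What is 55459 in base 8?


Divide by 8 repeatedly:
55459 ÷ 8 = 6932 remainder 3
6932 ÷ 8 = 866 remainder 4
866 ÷ 8 = 108 remainder 2
108 ÷ 8 = 13 remainder 4
13 ÷ 8 = 1 remainder 5
1 ÷ 8 = 0 remainder 1
Reading remainders bottom-up:
= 0o154243


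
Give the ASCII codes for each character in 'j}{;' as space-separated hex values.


String: 'j}{;'  (4 characters)
Per-character ASCII lookup:
  'j': lowercase starts at 97: 'j' = 97 + 9 = 106 → 0x6A
  '}': special character: '}' = 125 → 0x7D
  '{': special character: '{' = 123 → 0x7B
  ';': special character: ';' = 59 → 0x3B
= 0x6A 0x7D 0x7B 0x3B


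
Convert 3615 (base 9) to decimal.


Positional values (base 9):
  5 × 9^0 = 5 × 1 = 5
  1 × 9^1 = 1 × 9 = 9
  6 × 9^2 = 6 × 81 = 486
  3 × 9^3 = 3 × 729 = 2187
Sum = 5 + 9 + 486 + 2187
= 2687


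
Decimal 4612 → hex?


Divide by 16 repeatedly:
4612 ÷ 16 = 288 remainder 4 (4)
288 ÷ 16 = 18 remainder 0 (0)
18 ÷ 16 = 1 remainder 2 (2)
1 ÷ 16 = 0 remainder 1 (1)
Reading remainders bottom-up:
= 0x1204


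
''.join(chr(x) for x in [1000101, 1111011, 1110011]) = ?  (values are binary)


Codes (binary): 1000101 1111011 1110011
Per-code ASCII lookup:
  1000101 = 69  (range 65-90: uppercase, 69 - 65 = 4) → 'E'
  1111011 = 123  (special character) → '{'
  1110011 = 115  (range 97-122: lowercase, 115 - 97 = 18) → 's'
= 'E{s'


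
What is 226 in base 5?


Divide by 5 repeatedly:
226 ÷ 5 = 45 remainder 1
45 ÷ 5 = 9 remainder 0
9 ÷ 5 = 1 remainder 4
1 ÷ 5 = 0 remainder 1
Reading remainders bottom-up:
= 1401


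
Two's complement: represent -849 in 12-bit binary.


Original: 001101010001
Step 1 - Invert all bits: 110010101110
Step 2 - Add 1: 110010101110 + 1
= 110010101111 (represents -849)


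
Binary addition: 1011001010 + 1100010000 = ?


Align and add column by column (LSB to MSB, carry propagating):
  01011001010
+ 01100010000
  -----------
  col 0: 0 + 0 + 0 (carry in) = 0 → bit 0, carry out 0
  col 1: 1 + 0 + 0 (carry in) = 1 → bit 1, carry out 0
  col 2: 0 + 0 + 0 (carry in) = 0 → bit 0, carry out 0
  col 3: 1 + 0 + 0 (carry in) = 1 → bit 1, carry out 0
  col 4: 0 + 1 + 0 (carry in) = 1 → bit 1, carry out 0
  col 5: 0 + 0 + 0 (carry in) = 0 → bit 0, carry out 0
  col 6: 1 + 0 + 0 (carry in) = 1 → bit 1, carry out 0
  col 7: 1 + 0 + 0 (carry in) = 1 → bit 1, carry out 0
  col 8: 0 + 1 + 0 (carry in) = 1 → bit 1, carry out 0
  col 9: 1 + 1 + 0 (carry in) = 2 → bit 0, carry out 1
  col 10: 0 + 0 + 1 (carry in) = 1 → bit 1, carry out 0
Reading bits MSB→LSB: 10111011010
Strip leading zeros: 10111011010
= 10111011010


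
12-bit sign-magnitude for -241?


Sign bit: 1 (negative)
Magnitude: 241 = 00011110001
= 100011110001


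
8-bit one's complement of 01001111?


Original: 01001111
Invert all bits:
  bit 0: 0 → 1
  bit 1: 1 → 0
  bit 2: 0 → 1
  bit 3: 0 → 1
  bit 4: 1 → 0
  bit 5: 1 → 0
  bit 6: 1 → 0
  bit 7: 1 → 0
= 10110000


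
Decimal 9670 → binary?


Divide by 2 repeatedly:
9670 ÷ 2 = 4835 remainder 0
4835 ÷ 2 = 2417 remainder 1
2417 ÷ 2 = 1208 remainder 1
1208 ÷ 2 = 604 remainder 0
604 ÷ 2 = 302 remainder 0
302 ÷ 2 = 151 remainder 0
151 ÷ 2 = 75 remainder 1
75 ÷ 2 = 37 remainder 1
37 ÷ 2 = 18 remainder 1
18 ÷ 2 = 9 remainder 0
9 ÷ 2 = 4 remainder 1
4 ÷ 2 = 2 remainder 0
2 ÷ 2 = 1 remainder 0
1 ÷ 2 = 0 remainder 1
Reading remainders bottom-up:
= 10010111000110


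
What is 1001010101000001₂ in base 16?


Group into 4-bit nibbles: 1001010101000001
  1001 = 9
  0101 = 5
  0100 = 4
  0001 = 1
= 0x9541


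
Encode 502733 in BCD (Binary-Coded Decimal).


Each digit → 4-bit binary:
  5 → 0101
  0 → 0000
  2 → 0010
  7 → 0111
  3 → 0011
  3 → 0011
= 0101 0000 0010 0111 0011 0011


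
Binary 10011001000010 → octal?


Group into 3-bit groups: 010011001000010
  010 = 2
  011 = 3
  001 = 1
  000 = 0
  010 = 2
= 0o23102


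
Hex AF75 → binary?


Each hex digit → 4 binary bits:
  A = 1010
  F = 1111
  7 = 0111
  5 = 0101
Concatenate: 1010 1111 0111 0101
= 1010111101110101


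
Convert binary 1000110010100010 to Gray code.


Binary: 1000110010100010
Gray code: G = B XOR (B >> 1)
B >> 1 = 0100011001010001
1000110010100010 XOR 0100011001010001:
  1 XOR 0 = 1
  0 XOR 1 = 1
  0 XOR 0 = 0
  0 XOR 0 = 0
  1 XOR 0 = 1
  1 XOR 1 = 0
  0 XOR 1 = 1
  0 XOR 0 = 0
  1 XOR 0 = 1
  0 XOR 1 = 1
  1 XOR 0 = 1
  0 XOR 1 = 1
  0 XOR 0 = 0
  0 XOR 0 = 0
  1 XOR 0 = 1
  0 XOR 1 = 1
= 1100101011110011


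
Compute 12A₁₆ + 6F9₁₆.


Align and add column by column (LSB to MSB, each column mod 16 with carry):
  012A
+ 06F9
  ----
  col 0: A(10) + 9(9) + 0 (carry in) = 19 → 3(3), carry out 1
  col 1: 2(2) + F(15) + 1 (carry in) = 18 → 2(2), carry out 1
  col 2: 1(1) + 6(6) + 1 (carry in) = 8 → 8(8), carry out 0
  col 3: 0(0) + 0(0) + 0 (carry in) = 0 → 0(0), carry out 0
Reading digits MSB→LSB: 0823
Strip leading zeros: 823
= 0x823


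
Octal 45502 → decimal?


Positional values:
Position 0: 2 × 8^0 = 2
Position 1: 0 × 8^1 = 0
Position 2: 5 × 8^2 = 320
Position 3: 5 × 8^3 = 2560
Position 4: 4 × 8^4 = 16384
Sum = 2 + 0 + 320 + 2560 + 16384
= 19266


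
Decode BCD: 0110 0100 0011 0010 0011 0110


Each 4-bit group → digit:
  0110 → 6
  0100 → 4
  0011 → 3
  0010 → 2
  0011 → 3
  0110 → 6
= 643236


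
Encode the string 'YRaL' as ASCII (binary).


String: 'YRaL'  (4 characters)
Per-character ASCII lookup:
  'Y': uppercase starts at 65: 'Y' = 65 + 24 = 89 → 1011001
  'R': uppercase starts at 65: 'R' = 65 + 17 = 82 → 1010010
  'a': lowercase starts at 97: 'a' = 97 + 0 = 97 → 1100001
  'L': uppercase starts at 65: 'L' = 65 + 11 = 76 → 1001100
= 1011001 1010010 1100001 1001100


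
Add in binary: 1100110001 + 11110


Align and add column by column (LSB to MSB, carry propagating):
  01100110001
+ 00000011110
  -----------
  col 0: 1 + 0 + 0 (carry in) = 1 → bit 1, carry out 0
  col 1: 0 + 1 + 0 (carry in) = 1 → bit 1, carry out 0
  col 2: 0 + 1 + 0 (carry in) = 1 → bit 1, carry out 0
  col 3: 0 + 1 + 0 (carry in) = 1 → bit 1, carry out 0
  col 4: 1 + 1 + 0 (carry in) = 2 → bit 0, carry out 1
  col 5: 1 + 0 + 1 (carry in) = 2 → bit 0, carry out 1
  col 6: 0 + 0 + 1 (carry in) = 1 → bit 1, carry out 0
  col 7: 0 + 0 + 0 (carry in) = 0 → bit 0, carry out 0
  col 8: 1 + 0 + 0 (carry in) = 1 → bit 1, carry out 0
  col 9: 1 + 0 + 0 (carry in) = 1 → bit 1, carry out 0
  col 10: 0 + 0 + 0 (carry in) = 0 → bit 0, carry out 0
Reading bits MSB→LSB: 01101001111
Strip leading zeros: 1101001111
= 1101001111


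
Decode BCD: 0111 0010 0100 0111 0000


Each 4-bit group → digit:
  0111 → 7
  0010 → 2
  0100 → 4
  0111 → 7
  0000 → 0
= 72470


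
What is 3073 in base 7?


Divide by 7 repeatedly:
3073 ÷ 7 = 439 remainder 0
439 ÷ 7 = 62 remainder 5
62 ÷ 7 = 8 remainder 6
8 ÷ 7 = 1 remainder 1
1 ÷ 7 = 0 remainder 1
Reading remainders bottom-up:
= 11650


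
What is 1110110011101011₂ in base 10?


Positional values:
Bit 0: 1 × 2^0 = 1
Bit 1: 1 × 2^1 = 2
Bit 3: 1 × 2^3 = 8
Bit 5: 1 × 2^5 = 32
Bit 6: 1 × 2^6 = 64
Bit 7: 1 × 2^7 = 128
Bit 10: 1 × 2^10 = 1024
Bit 11: 1 × 2^11 = 2048
Bit 13: 1 × 2^13 = 8192
Bit 14: 1 × 2^14 = 16384
Bit 15: 1 × 2^15 = 32768
Sum = 1 + 2 + 8 + 32 + 64 + 128 + 1024 + 2048 + 8192 + 16384 + 32768
= 60651


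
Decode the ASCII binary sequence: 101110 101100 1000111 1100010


Codes (binary): 101110 101100 1000111 1100010
Per-code ASCII lookup:
  101110 = 46  (special character) → '.'
  101100 = 44  (special character) → ','
  1000111 = 71  (range 65-90: uppercase, 71 - 65 = 6) → 'G'
  1100010 = 98  (range 97-122: lowercase, 98 - 97 = 1) → 'b'
= '.,Gb'


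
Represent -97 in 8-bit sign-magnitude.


Sign bit: 1 (negative)
Magnitude: 97 = 1100001
= 11100001


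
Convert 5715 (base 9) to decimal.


Positional values (base 9):
  5 × 9^0 = 5 × 1 = 5
  1 × 9^1 = 1 × 9 = 9
  7 × 9^2 = 7 × 81 = 567
  5 × 9^3 = 5 × 729 = 3645
Sum = 5 + 9 + 567 + 3645
= 4226


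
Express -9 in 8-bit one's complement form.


Original: 00001001
Invert all bits:
  bit 0: 0 → 1
  bit 1: 0 → 1
  bit 2: 0 → 1
  bit 3: 0 → 1
  bit 4: 1 → 0
  bit 5: 0 → 1
  bit 6: 0 → 1
  bit 7: 1 → 0
= 11110110


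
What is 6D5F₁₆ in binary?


Each hex digit → 4 binary bits:
  6 = 0110
  D = 1101
  5 = 0101
  F = 1111
Concatenate: 0110 1101 0101 1111
= 0110110101011111


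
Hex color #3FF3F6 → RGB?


Hex: #3FF3F6
R = 3F₁₆ = 63
G = F3₁₆ = 243
B = F6₁₆ = 246
= RGB(63, 243, 246)


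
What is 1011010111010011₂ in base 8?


Group into 3-bit groups: 001011010111010011
  001 = 1
  011 = 3
  010 = 2
  111 = 7
  010 = 2
  011 = 3
= 0o132723


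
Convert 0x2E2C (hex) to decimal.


Positional values:
Position 0: C × 16^0 = 12 × 1 = 12
Position 1: 2 × 16^1 = 2 × 16 = 32
Position 2: E × 16^2 = 14 × 256 = 3584
Position 3: 2 × 16^3 = 2 × 4096 = 8192
Sum = 12 + 32 + 3584 + 8192
= 11820


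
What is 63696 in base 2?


Divide by 2 repeatedly:
63696 ÷ 2 = 31848 remainder 0
31848 ÷ 2 = 15924 remainder 0
15924 ÷ 2 = 7962 remainder 0
7962 ÷ 2 = 3981 remainder 0
3981 ÷ 2 = 1990 remainder 1
1990 ÷ 2 = 995 remainder 0
995 ÷ 2 = 497 remainder 1
497 ÷ 2 = 248 remainder 1
248 ÷ 2 = 124 remainder 0
124 ÷ 2 = 62 remainder 0
62 ÷ 2 = 31 remainder 0
31 ÷ 2 = 15 remainder 1
15 ÷ 2 = 7 remainder 1
7 ÷ 2 = 3 remainder 1
3 ÷ 2 = 1 remainder 1
1 ÷ 2 = 0 remainder 1
Reading remainders bottom-up:
= 1111100011010000


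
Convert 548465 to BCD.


Each digit → 4-bit binary:
  5 → 0101
  4 → 0100
  8 → 1000
  4 → 0100
  6 → 0110
  5 → 0101
= 0101 0100 1000 0100 0110 0101


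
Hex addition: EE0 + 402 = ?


Align and add column by column (LSB to MSB, each column mod 16 with carry):
  0EE0
+ 0402
  ----
  col 0: 0(0) + 2(2) + 0 (carry in) = 2 → 2(2), carry out 0
  col 1: E(14) + 0(0) + 0 (carry in) = 14 → E(14), carry out 0
  col 2: E(14) + 4(4) + 0 (carry in) = 18 → 2(2), carry out 1
  col 3: 0(0) + 0(0) + 1 (carry in) = 1 → 1(1), carry out 0
Reading digits MSB→LSB: 12E2
Strip leading zeros: 12E2
= 0x12E2


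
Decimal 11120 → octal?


Divide by 8 repeatedly:
11120 ÷ 8 = 1390 remainder 0
1390 ÷ 8 = 173 remainder 6
173 ÷ 8 = 21 remainder 5
21 ÷ 8 = 2 remainder 5
2 ÷ 8 = 0 remainder 2
Reading remainders bottom-up:
= 0o25560


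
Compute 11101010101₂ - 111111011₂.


Align and subtract column by column (LSB to MSB, borrowing when needed):
  11101010101
- 00111111011
  -----------
  col 0: (1 - 0 borrow-in) - 1 → 1 - 1 = 0, borrow out 0
  col 1: (0 - 0 borrow-in) - 1 → borrow from next column: (0+2) - 1 = 1, borrow out 1
  col 2: (1 - 1 borrow-in) - 0 → 0 - 0 = 0, borrow out 0
  col 3: (0 - 0 borrow-in) - 1 → borrow from next column: (0+2) - 1 = 1, borrow out 1
  col 4: (1 - 1 borrow-in) - 1 → borrow from next column: (0+2) - 1 = 1, borrow out 1
  col 5: (0 - 1 borrow-in) - 1 → borrow from next column: (-1+2) - 1 = 0, borrow out 1
  col 6: (1 - 1 borrow-in) - 1 → borrow from next column: (0+2) - 1 = 1, borrow out 1
  col 7: (0 - 1 borrow-in) - 1 → borrow from next column: (-1+2) - 1 = 0, borrow out 1
  col 8: (1 - 1 borrow-in) - 1 → borrow from next column: (0+2) - 1 = 1, borrow out 1
  col 9: (1 - 1 borrow-in) - 0 → 0 - 0 = 0, borrow out 0
  col 10: (1 - 0 borrow-in) - 0 → 1 - 0 = 1, borrow out 0
Reading bits MSB→LSB: 10101011010
Strip leading zeros: 10101011010
= 10101011010


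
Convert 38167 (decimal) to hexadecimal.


Divide by 16 repeatedly:
38167 ÷ 16 = 2385 remainder 7 (7)
2385 ÷ 16 = 149 remainder 1 (1)
149 ÷ 16 = 9 remainder 5 (5)
9 ÷ 16 = 0 remainder 9 (9)
Reading remainders bottom-up:
= 0x9517


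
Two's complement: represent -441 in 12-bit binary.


Original: 000110111001
Step 1 - Invert all bits: 111001000110
Step 2 - Add 1: 111001000110 + 1
= 111001000111 (represents -441)


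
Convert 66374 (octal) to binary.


Each octal digit → 3 binary bits:
  6 = 110
  6 = 110
  3 = 011
  7 = 111
  4 = 100
Concatenate: 110 110 011 111 100
= 110110011111100


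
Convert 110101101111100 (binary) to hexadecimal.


Group into 4-bit nibbles: 0110101101111100
  0110 = 6
  1011 = B
  0111 = 7
  1100 = C
= 0x6B7C


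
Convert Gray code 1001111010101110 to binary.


Gray code: 1001111010101110
MSB stays the same: 1
Each subsequent bit = prev_binary XOR current_gray:
  B[1] = 1 XOR 0 = 1
  B[2] = 1 XOR 0 = 1
  B[3] = 1 XOR 1 = 0
  B[4] = 0 XOR 1 = 1
  B[5] = 1 XOR 1 = 0
  B[6] = 0 XOR 1 = 1
  B[7] = 1 XOR 0 = 1
  B[8] = 1 XOR 1 = 0
  B[9] = 0 XOR 0 = 0
  B[10] = 0 XOR 1 = 1
  B[11] = 1 XOR 0 = 1
  B[12] = 1 XOR 1 = 0
  B[13] = 0 XOR 1 = 1
  B[14] = 1 XOR 1 = 0
  B[15] = 0 XOR 0 = 0
= 1110101100110100 (60212 decimal)


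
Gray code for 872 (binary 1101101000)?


Binary: 1101101000
Gray code: G = B XOR (B >> 1)
B >> 1 = 0110110100
1101101000 XOR 0110110100:
  1 XOR 0 = 1
  1 XOR 1 = 0
  0 XOR 1 = 1
  1 XOR 0 = 1
  1 XOR 1 = 0
  0 XOR 1 = 1
  1 XOR 0 = 1
  0 XOR 1 = 1
  0 XOR 0 = 0
  0 XOR 0 = 0
= 1011011100


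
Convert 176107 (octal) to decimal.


Positional values:
Position 0: 7 × 8^0 = 7
Position 1: 0 × 8^1 = 0
Position 2: 1 × 8^2 = 64
Position 3: 6 × 8^3 = 3072
Position 4: 7 × 8^4 = 28672
Position 5: 1 × 8^5 = 32768
Sum = 7 + 0 + 64 + 3072 + 28672 + 32768
= 64583


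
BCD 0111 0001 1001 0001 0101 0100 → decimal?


Each 4-bit group → digit:
  0111 → 7
  0001 → 1
  1001 → 9
  0001 → 1
  0101 → 5
  0100 → 4
= 719154


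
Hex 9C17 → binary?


Each hex digit → 4 binary bits:
  9 = 1001
  C = 1100
  1 = 0001
  7 = 0111
Concatenate: 1001 1100 0001 0111
= 1001110000010111


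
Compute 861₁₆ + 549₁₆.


Align and add column by column (LSB to MSB, each column mod 16 with carry):
  0861
+ 0549
  ----
  col 0: 1(1) + 9(9) + 0 (carry in) = 10 → A(10), carry out 0
  col 1: 6(6) + 4(4) + 0 (carry in) = 10 → A(10), carry out 0
  col 2: 8(8) + 5(5) + 0 (carry in) = 13 → D(13), carry out 0
  col 3: 0(0) + 0(0) + 0 (carry in) = 0 → 0(0), carry out 0
Reading digits MSB→LSB: 0DAA
Strip leading zeros: DAA
= 0xDAA


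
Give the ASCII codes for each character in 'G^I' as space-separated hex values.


String: 'G^I'  (3 characters)
Per-character ASCII lookup:
  'G': uppercase starts at 65: 'G' = 65 + 6 = 71 → 0x47
  '^': special character: '^' = 94 → 0x5E
  'I': uppercase starts at 65: 'I' = 65 + 8 = 73 → 0x49
= 0x47 0x5E 0x49


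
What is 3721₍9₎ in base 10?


Positional values (base 9):
  1 × 9^0 = 1 × 1 = 1
  2 × 9^1 = 2 × 9 = 18
  7 × 9^2 = 7 × 81 = 567
  3 × 9^3 = 3 × 729 = 2187
Sum = 1 + 18 + 567 + 2187
= 2773


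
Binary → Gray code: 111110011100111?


Binary: 111110011100111
Gray code: G = B XOR (B >> 1)
B >> 1 = 011111001110011
111110011100111 XOR 011111001110011:
  1 XOR 0 = 1
  1 XOR 1 = 0
  1 XOR 1 = 0
  1 XOR 1 = 0
  1 XOR 1 = 0
  0 XOR 1 = 1
  0 XOR 0 = 0
  1 XOR 0 = 1
  1 XOR 1 = 0
  1 XOR 1 = 0
  0 XOR 1 = 1
  0 XOR 0 = 0
  1 XOR 0 = 1
  1 XOR 1 = 0
  1 XOR 1 = 0
= 100001010010100


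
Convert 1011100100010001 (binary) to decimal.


Positional values:
Bit 0: 1 × 2^0 = 1
Bit 4: 1 × 2^4 = 16
Bit 8: 1 × 2^8 = 256
Bit 11: 1 × 2^11 = 2048
Bit 12: 1 × 2^12 = 4096
Bit 13: 1 × 2^13 = 8192
Bit 15: 1 × 2^15 = 32768
Sum = 1 + 16 + 256 + 2048 + 4096 + 8192 + 32768
= 47377


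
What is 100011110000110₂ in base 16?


Group into 4-bit nibbles: 0100011110000110
  0100 = 4
  0111 = 7
  1000 = 8
  0110 = 6
= 0x4786


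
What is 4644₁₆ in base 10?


Positional values:
Position 0: 4 × 16^0 = 4 × 1 = 4
Position 1: 4 × 16^1 = 4 × 16 = 64
Position 2: 6 × 16^2 = 6 × 256 = 1536
Position 3: 4 × 16^3 = 4 × 4096 = 16384
Sum = 4 + 64 + 1536 + 16384
= 17988


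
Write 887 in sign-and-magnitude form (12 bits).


Sign bit: 0 (positive)
Magnitude: 887 = 01101110111
= 001101110111


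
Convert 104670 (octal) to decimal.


Positional values:
Position 0: 0 × 8^0 = 0
Position 1: 7 × 8^1 = 56
Position 2: 6 × 8^2 = 384
Position 3: 4 × 8^3 = 2048
Position 4: 0 × 8^4 = 0
Position 5: 1 × 8^5 = 32768
Sum = 0 + 56 + 384 + 2048 + 0 + 32768
= 35256


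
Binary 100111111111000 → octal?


Group into 3-bit groups: 100111111111000
  100 = 4
  111 = 7
  111 = 7
  111 = 7
  000 = 0
= 0o47770


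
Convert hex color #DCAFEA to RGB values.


Hex: #DCAFEA
R = DC₁₆ = 220
G = AF₁₆ = 175
B = EA₁₆ = 234
= RGB(220, 175, 234)


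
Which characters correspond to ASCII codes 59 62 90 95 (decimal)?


Codes (decimal): 59 62 90 95
Per-code ASCII lookup:
  59  (special character) → ';'
  62  (special character) → '>'
  90  (range 65-90: uppercase, 90 - 65 = 25) → 'Z'
  95  (special character) → '_'
= ';>Z_'


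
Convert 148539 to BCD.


Each digit → 4-bit binary:
  1 → 0001
  4 → 0100
  8 → 1000
  5 → 0101
  3 → 0011
  9 → 1001
= 0001 0100 1000 0101 0011 1001


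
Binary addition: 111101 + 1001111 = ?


Align and add column by column (LSB to MSB, carry propagating):
  00111101
+ 01001111
  --------
  col 0: 1 + 1 + 0 (carry in) = 2 → bit 0, carry out 1
  col 1: 0 + 1 + 1 (carry in) = 2 → bit 0, carry out 1
  col 2: 1 + 1 + 1 (carry in) = 3 → bit 1, carry out 1
  col 3: 1 + 1 + 1 (carry in) = 3 → bit 1, carry out 1
  col 4: 1 + 0 + 1 (carry in) = 2 → bit 0, carry out 1
  col 5: 1 + 0 + 1 (carry in) = 2 → bit 0, carry out 1
  col 6: 0 + 1 + 1 (carry in) = 2 → bit 0, carry out 1
  col 7: 0 + 0 + 1 (carry in) = 1 → bit 1, carry out 0
Reading bits MSB→LSB: 10001100
Strip leading zeros: 10001100
= 10001100


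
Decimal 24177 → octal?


Divide by 8 repeatedly:
24177 ÷ 8 = 3022 remainder 1
3022 ÷ 8 = 377 remainder 6
377 ÷ 8 = 47 remainder 1
47 ÷ 8 = 5 remainder 7
5 ÷ 8 = 0 remainder 5
Reading remainders bottom-up:
= 0o57161


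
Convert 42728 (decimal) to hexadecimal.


Divide by 16 repeatedly:
42728 ÷ 16 = 2670 remainder 8 (8)
2670 ÷ 16 = 166 remainder 14 (E)
166 ÷ 16 = 10 remainder 6 (6)
10 ÷ 16 = 0 remainder 10 (A)
Reading remainders bottom-up:
= 0xA6E8


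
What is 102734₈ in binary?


Each octal digit → 3 binary bits:
  1 = 001
  0 = 000
  2 = 010
  7 = 111
  3 = 011
  4 = 100
Concatenate: 001 000 010 111 011 100
= 001000010111011100


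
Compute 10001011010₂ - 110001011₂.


Align and subtract column by column (LSB to MSB, borrowing when needed):
  10001011010
- 00110001011
  -----------
  col 0: (0 - 0 borrow-in) - 1 → borrow from next column: (0+2) - 1 = 1, borrow out 1
  col 1: (1 - 1 borrow-in) - 1 → borrow from next column: (0+2) - 1 = 1, borrow out 1
  col 2: (0 - 1 borrow-in) - 0 → borrow from next column: (-1+2) - 0 = 1, borrow out 1
  col 3: (1 - 1 borrow-in) - 1 → borrow from next column: (0+2) - 1 = 1, borrow out 1
  col 4: (1 - 1 borrow-in) - 0 → 0 - 0 = 0, borrow out 0
  col 5: (0 - 0 borrow-in) - 0 → 0 - 0 = 0, borrow out 0
  col 6: (1 - 0 borrow-in) - 0 → 1 - 0 = 1, borrow out 0
  col 7: (0 - 0 borrow-in) - 1 → borrow from next column: (0+2) - 1 = 1, borrow out 1
  col 8: (0 - 1 borrow-in) - 1 → borrow from next column: (-1+2) - 1 = 0, borrow out 1
  col 9: (0 - 1 borrow-in) - 0 → borrow from next column: (-1+2) - 0 = 1, borrow out 1
  col 10: (1 - 1 borrow-in) - 0 → 0 - 0 = 0, borrow out 0
Reading bits MSB→LSB: 01011001111
Strip leading zeros: 1011001111
= 1011001111


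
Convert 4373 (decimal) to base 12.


Divide by 12 repeatedly:
4373 ÷ 12 = 364 remainder 5
364 ÷ 12 = 30 remainder 4
30 ÷ 12 = 2 remainder 6
2 ÷ 12 = 0 remainder 2
Reading remainders bottom-up:
= 2645


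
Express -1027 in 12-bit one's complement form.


Original: 010000000011
Invert all bits:
  bit 0: 0 → 1
  bit 1: 1 → 0
  bit 2: 0 → 1
  bit 3: 0 → 1
  bit 4: 0 → 1
  bit 5: 0 → 1
  bit 6: 0 → 1
  bit 7: 0 → 1
  bit 8: 0 → 1
  bit 9: 0 → 1
  bit 10: 1 → 0
  bit 11: 1 → 0
= 101111111100


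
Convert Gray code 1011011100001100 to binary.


Gray code: 1011011100001100
MSB stays the same: 1
Each subsequent bit = prev_binary XOR current_gray:
  B[1] = 1 XOR 0 = 1
  B[2] = 1 XOR 1 = 0
  B[3] = 0 XOR 1 = 1
  B[4] = 1 XOR 0 = 1
  B[5] = 1 XOR 1 = 0
  B[6] = 0 XOR 1 = 1
  B[7] = 1 XOR 1 = 0
  B[8] = 0 XOR 0 = 0
  B[9] = 0 XOR 0 = 0
  B[10] = 0 XOR 0 = 0
  B[11] = 0 XOR 0 = 0
  B[12] = 0 XOR 1 = 1
  B[13] = 1 XOR 1 = 0
  B[14] = 0 XOR 0 = 0
  B[15] = 0 XOR 0 = 0
= 1101101000001000 (55816 decimal)


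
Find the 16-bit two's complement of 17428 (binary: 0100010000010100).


Original: 0100010000010100
Step 1 - Invert all bits: 1011101111101011
Step 2 - Add 1: 1011101111101011 + 1
= 1011101111101100 (represents -17428)


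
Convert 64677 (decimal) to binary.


Divide by 2 repeatedly:
64677 ÷ 2 = 32338 remainder 1
32338 ÷ 2 = 16169 remainder 0
16169 ÷ 2 = 8084 remainder 1
8084 ÷ 2 = 4042 remainder 0
4042 ÷ 2 = 2021 remainder 0
2021 ÷ 2 = 1010 remainder 1
1010 ÷ 2 = 505 remainder 0
505 ÷ 2 = 252 remainder 1
252 ÷ 2 = 126 remainder 0
126 ÷ 2 = 63 remainder 0
63 ÷ 2 = 31 remainder 1
31 ÷ 2 = 15 remainder 1
15 ÷ 2 = 7 remainder 1
7 ÷ 2 = 3 remainder 1
3 ÷ 2 = 1 remainder 1
1 ÷ 2 = 0 remainder 1
Reading remainders bottom-up:
= 1111110010100101


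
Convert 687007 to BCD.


Each digit → 4-bit binary:
  6 → 0110
  8 → 1000
  7 → 0111
  0 → 0000
  0 → 0000
  7 → 0111
= 0110 1000 0111 0000 0000 0111


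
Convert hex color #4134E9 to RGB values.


Hex: #4134E9
R = 41₁₆ = 65
G = 34₁₆ = 52
B = E9₁₆ = 233
= RGB(65, 52, 233)


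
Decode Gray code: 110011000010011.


Gray code: 110011000010011
MSB stays the same: 1
Each subsequent bit = prev_binary XOR current_gray:
  B[1] = 1 XOR 1 = 0
  B[2] = 0 XOR 0 = 0
  B[3] = 0 XOR 0 = 0
  B[4] = 0 XOR 1 = 1
  B[5] = 1 XOR 1 = 0
  B[6] = 0 XOR 0 = 0
  B[7] = 0 XOR 0 = 0
  B[8] = 0 XOR 0 = 0
  B[9] = 0 XOR 0 = 0
  B[10] = 0 XOR 1 = 1
  B[11] = 1 XOR 0 = 1
  B[12] = 1 XOR 0 = 1
  B[13] = 1 XOR 1 = 0
  B[14] = 0 XOR 1 = 1
= 100010000011101 (17437 decimal)


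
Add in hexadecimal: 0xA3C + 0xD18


Align and add column by column (LSB to MSB, each column mod 16 with carry):
  0A3C
+ 0D18
  ----
  col 0: C(12) + 8(8) + 0 (carry in) = 20 → 4(4), carry out 1
  col 1: 3(3) + 1(1) + 1 (carry in) = 5 → 5(5), carry out 0
  col 2: A(10) + D(13) + 0 (carry in) = 23 → 7(7), carry out 1
  col 3: 0(0) + 0(0) + 1 (carry in) = 1 → 1(1), carry out 0
Reading digits MSB→LSB: 1754
Strip leading zeros: 1754
= 0x1754


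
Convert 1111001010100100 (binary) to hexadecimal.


Group into 4-bit nibbles: 1111001010100100
  1111 = F
  0010 = 2
  1010 = A
  0100 = 4
= 0xF2A4


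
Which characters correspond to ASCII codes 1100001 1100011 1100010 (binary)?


Codes (binary): 1100001 1100011 1100010
Per-code ASCII lookup:
  1100001 = 97  (range 97-122: lowercase, 97 - 97 = 0) → 'a'
  1100011 = 99  (range 97-122: lowercase, 99 - 97 = 2) → 'c'
  1100010 = 98  (range 97-122: lowercase, 98 - 97 = 1) → 'b'
= 'acb'


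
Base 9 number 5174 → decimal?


Positional values (base 9):
  4 × 9^0 = 4 × 1 = 4
  7 × 9^1 = 7 × 9 = 63
  1 × 9^2 = 1 × 81 = 81
  5 × 9^3 = 5 × 729 = 3645
Sum = 4 + 63 + 81 + 3645
= 3793


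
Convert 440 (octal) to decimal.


Positional values:
Position 0: 0 × 8^0 = 0
Position 1: 4 × 8^1 = 32
Position 2: 4 × 8^2 = 256
Sum = 0 + 32 + 256
= 288


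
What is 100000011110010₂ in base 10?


Positional values:
Bit 1: 1 × 2^1 = 2
Bit 4: 1 × 2^4 = 16
Bit 5: 1 × 2^5 = 32
Bit 6: 1 × 2^6 = 64
Bit 7: 1 × 2^7 = 128
Bit 14: 1 × 2^14 = 16384
Sum = 2 + 16 + 32 + 64 + 128 + 16384
= 16626


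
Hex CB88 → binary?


Each hex digit → 4 binary bits:
  C = 1100
  B = 1011
  8 = 1000
  8 = 1000
Concatenate: 1100 1011 1000 1000
= 1100101110001000


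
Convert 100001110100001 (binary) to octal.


Group into 3-bit groups: 100001110100001
  100 = 4
  001 = 1
  110 = 6
  100 = 4
  001 = 1
= 0o41641


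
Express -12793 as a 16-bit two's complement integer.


Original: 0011000111111001
Step 1 - Invert all bits: 1100111000000110
Step 2 - Add 1: 1100111000000110 + 1
= 1100111000000111 (represents -12793)


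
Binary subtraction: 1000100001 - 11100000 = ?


Align and subtract column by column (LSB to MSB, borrowing when needed):
  1000100001
- 0011100000
  ----------
  col 0: (1 - 0 borrow-in) - 0 → 1 - 0 = 1, borrow out 0
  col 1: (0 - 0 borrow-in) - 0 → 0 - 0 = 0, borrow out 0
  col 2: (0 - 0 borrow-in) - 0 → 0 - 0 = 0, borrow out 0
  col 3: (0 - 0 borrow-in) - 0 → 0 - 0 = 0, borrow out 0
  col 4: (0 - 0 borrow-in) - 0 → 0 - 0 = 0, borrow out 0
  col 5: (1 - 0 borrow-in) - 1 → 1 - 1 = 0, borrow out 0
  col 6: (0 - 0 borrow-in) - 1 → borrow from next column: (0+2) - 1 = 1, borrow out 1
  col 7: (0 - 1 borrow-in) - 1 → borrow from next column: (-1+2) - 1 = 0, borrow out 1
  col 8: (0 - 1 borrow-in) - 0 → borrow from next column: (-1+2) - 0 = 1, borrow out 1
  col 9: (1 - 1 borrow-in) - 0 → 0 - 0 = 0, borrow out 0
Reading bits MSB→LSB: 0101000001
Strip leading zeros: 101000001
= 101000001
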